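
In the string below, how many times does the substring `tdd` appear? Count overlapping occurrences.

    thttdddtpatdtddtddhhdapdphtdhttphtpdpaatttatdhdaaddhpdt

3

Sliding a length-3 window over the 55 characters (53 positions):
  position 4–6: tdd
  position 13–15: tdd
  position 16–18: tdd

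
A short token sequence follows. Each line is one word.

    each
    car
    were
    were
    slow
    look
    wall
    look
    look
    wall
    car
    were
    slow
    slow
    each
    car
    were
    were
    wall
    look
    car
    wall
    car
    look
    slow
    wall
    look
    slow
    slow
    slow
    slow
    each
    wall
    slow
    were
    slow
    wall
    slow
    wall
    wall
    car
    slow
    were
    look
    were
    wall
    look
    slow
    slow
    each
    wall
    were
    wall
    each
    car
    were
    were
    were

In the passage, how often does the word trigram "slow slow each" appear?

Scanning the 56 overlapping trigram windows for "slow slow each":
  position 13–15: slow slow each
  position 30–32: slow slow each
  position 48–50: slow slow each

3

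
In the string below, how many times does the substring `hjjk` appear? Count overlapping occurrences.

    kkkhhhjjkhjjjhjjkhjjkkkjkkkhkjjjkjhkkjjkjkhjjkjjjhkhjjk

Sliding a length-4 window over the 55 characters (52 positions):
  position 6–9: hjjk
  position 14–17: hjjk
  position 18–21: hjjk
  position 43–46: hjjk
  position 52–55: hjjk

5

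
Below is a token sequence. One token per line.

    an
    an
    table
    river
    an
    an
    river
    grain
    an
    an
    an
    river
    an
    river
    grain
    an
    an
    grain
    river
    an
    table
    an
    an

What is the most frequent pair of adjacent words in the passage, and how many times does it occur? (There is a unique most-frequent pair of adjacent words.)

"an an", 6 times

Bigram frequencies (highest first):
  an an: 6
  river an: 3
  an river: 3
  an table: 2
  river grain: 2
  grain an: 2
  … (4 more, each ≤ 1)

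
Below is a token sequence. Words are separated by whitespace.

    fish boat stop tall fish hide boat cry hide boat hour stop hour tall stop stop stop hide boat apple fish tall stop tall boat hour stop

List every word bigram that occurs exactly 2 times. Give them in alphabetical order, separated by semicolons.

Bigram counts meeting the condition (exactly 2 times):
  boat hour: 2
  hour stop: 2
  stop stop: 2
  stop tall: 2
  tall stop: 2

boat hour; hour stop; stop stop; stop tall; tall stop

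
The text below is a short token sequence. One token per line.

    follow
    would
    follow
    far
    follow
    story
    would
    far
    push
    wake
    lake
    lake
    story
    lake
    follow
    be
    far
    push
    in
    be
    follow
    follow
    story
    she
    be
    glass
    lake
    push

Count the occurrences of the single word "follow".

Scanning the 28 tokens for "follow":
  position 1: follow
  position 3: follow
  position 5: follow
  position 15: follow
  position 21: follow
  position 22: follow

6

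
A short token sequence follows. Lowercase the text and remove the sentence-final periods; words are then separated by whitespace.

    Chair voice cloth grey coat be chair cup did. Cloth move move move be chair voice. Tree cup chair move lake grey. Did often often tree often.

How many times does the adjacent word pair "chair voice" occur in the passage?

2

Scanning the 26 overlapping bigram windows for "chair voice":
  position 1–2: chair voice
  position 15–16: chair voice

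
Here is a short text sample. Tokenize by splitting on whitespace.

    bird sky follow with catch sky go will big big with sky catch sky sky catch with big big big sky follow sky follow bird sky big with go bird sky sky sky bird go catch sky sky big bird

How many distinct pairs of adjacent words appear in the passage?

25

40 tokens → 39 bigram windows in total.
Repeated bigrams (each contributes count−1 duplicates):
  sky sky: 4
  big big: 3
  bird sky: 3
  catch sky: 3
  sky follow: 3
  big with: 2
  sky big: 2
  sky catch: 2
14 duplicate windows → 39 − 14 = 25 distinct.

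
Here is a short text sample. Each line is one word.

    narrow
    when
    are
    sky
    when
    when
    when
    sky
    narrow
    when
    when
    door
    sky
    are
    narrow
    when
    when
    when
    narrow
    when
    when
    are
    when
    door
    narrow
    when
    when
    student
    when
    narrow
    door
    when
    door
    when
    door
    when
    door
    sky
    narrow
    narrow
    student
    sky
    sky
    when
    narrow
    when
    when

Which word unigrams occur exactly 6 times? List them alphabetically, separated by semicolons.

Unigram counts meeting the condition (exactly 6 times):
  door: 6
  sky: 6

door; sky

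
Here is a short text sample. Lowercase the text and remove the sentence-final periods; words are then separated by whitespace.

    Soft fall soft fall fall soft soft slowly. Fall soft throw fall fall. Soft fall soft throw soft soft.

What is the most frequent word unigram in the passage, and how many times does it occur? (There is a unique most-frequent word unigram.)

"soft", 9 times

Unigram frequencies (highest first):
  soft: 9
  fall: 7
  throw: 2
  slowly: 1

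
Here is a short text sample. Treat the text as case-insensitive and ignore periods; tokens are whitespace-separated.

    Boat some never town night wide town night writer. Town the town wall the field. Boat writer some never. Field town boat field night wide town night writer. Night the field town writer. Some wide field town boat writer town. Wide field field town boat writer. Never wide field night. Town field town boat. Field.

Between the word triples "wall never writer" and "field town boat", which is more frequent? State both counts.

"field town boat" (4 vs 0)

"wall never writer": 0 occurrences
"field town boat": 4 occurrences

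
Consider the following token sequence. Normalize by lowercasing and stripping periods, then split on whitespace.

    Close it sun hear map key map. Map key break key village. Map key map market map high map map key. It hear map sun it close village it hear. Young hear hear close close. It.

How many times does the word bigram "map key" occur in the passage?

4

Scanning the 35 overlapping bigram windows for "map key":
  position 5–6: map key
  position 8–9: map key
  position 13–14: map key
  position 20–21: map key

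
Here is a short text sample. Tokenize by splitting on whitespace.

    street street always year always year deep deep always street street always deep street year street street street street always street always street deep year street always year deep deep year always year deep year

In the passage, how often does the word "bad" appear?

0

Scanning the 35 tokens for "bad":
  (none found)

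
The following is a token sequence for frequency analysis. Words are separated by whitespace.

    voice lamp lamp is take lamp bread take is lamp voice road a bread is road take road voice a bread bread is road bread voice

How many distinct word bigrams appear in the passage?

26 tokens → 25 bigram windows in total.
Repeated bigrams (each contributes count−1 duplicates):
  a bread: 2
  bread is: 2
  is road: 2
3 duplicate windows → 25 − 3 = 22 distinct.

22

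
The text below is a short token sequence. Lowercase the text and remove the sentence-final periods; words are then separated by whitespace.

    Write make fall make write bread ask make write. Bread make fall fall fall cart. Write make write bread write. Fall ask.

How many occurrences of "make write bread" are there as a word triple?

Scanning the 20 overlapping trigram windows for "make write bread":
  position 4–6: make write bread
  position 8–10: make write bread
  position 17–19: make write bread

3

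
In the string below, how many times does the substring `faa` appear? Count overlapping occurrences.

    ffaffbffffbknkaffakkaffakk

0

Sliding a length-3 window over the 26 characters (24 positions):
  (no match at any position)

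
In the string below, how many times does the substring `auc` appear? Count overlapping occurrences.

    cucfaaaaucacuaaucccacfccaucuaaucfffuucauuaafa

4

Sliding a length-3 window over the 45 characters (43 positions):
  position 8–10: auc
  position 15–17: auc
  position 25–27: auc
  position 30–32: auc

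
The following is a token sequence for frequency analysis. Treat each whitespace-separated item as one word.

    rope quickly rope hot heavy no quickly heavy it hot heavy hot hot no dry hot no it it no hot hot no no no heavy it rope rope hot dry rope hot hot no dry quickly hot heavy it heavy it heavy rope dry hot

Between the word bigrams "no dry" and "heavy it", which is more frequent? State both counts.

"heavy it" (4 vs 2)

"no dry": 2 occurrences
"heavy it": 4 occurrences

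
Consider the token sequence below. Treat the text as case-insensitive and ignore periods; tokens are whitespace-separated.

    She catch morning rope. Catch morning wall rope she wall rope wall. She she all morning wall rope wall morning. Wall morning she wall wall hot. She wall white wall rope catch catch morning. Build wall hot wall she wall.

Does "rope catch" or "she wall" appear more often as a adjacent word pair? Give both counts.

"rope catch": 2 occurrences
"she wall": 4 occurrences

"she wall" (4 vs 2)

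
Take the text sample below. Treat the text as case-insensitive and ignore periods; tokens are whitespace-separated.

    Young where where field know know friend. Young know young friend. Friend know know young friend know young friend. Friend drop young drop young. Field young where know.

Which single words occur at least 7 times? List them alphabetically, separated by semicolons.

Unigram counts meeting the condition (at least 7 times):
  know: 7
  young: 8

know; young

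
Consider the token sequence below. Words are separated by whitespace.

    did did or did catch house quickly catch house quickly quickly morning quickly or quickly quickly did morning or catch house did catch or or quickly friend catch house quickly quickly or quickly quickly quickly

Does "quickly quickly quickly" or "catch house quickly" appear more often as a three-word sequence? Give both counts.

"quickly quickly quickly": 1 occurrence
"catch house quickly": 3 occurrences

"catch house quickly" (3 vs 1)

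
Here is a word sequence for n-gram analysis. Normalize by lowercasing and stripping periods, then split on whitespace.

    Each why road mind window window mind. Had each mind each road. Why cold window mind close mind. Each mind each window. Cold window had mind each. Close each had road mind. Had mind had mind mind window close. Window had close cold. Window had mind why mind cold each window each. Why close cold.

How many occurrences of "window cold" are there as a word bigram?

Scanning the 54 overlapping bigram windows for "window cold":
  position 22–23: window cold

1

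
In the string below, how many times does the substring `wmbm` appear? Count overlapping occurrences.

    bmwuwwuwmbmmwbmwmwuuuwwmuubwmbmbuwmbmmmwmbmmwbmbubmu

4

Sliding a length-4 window over the 52 characters (49 positions):
  position 8–11: wmbm
  position 28–31: wmbm
  position 34–37: wmbm
  position 40–43: wmbm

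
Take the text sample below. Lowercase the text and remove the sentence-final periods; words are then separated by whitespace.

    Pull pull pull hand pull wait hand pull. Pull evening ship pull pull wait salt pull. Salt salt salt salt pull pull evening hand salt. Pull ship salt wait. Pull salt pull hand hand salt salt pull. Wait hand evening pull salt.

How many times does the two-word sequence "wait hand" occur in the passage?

2

Scanning the 41 overlapping bigram windows for "wait hand":
  position 6–7: wait hand
  position 38–39: wait hand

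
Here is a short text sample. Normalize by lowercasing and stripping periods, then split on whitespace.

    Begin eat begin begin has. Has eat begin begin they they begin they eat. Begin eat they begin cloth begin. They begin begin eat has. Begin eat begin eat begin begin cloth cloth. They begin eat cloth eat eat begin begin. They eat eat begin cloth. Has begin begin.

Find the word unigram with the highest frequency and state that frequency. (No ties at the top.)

"begin", 21 times

Unigram frequencies (highest first):
  begin: 21
  eat: 12
  they: 7
  cloth: 5
  has: 4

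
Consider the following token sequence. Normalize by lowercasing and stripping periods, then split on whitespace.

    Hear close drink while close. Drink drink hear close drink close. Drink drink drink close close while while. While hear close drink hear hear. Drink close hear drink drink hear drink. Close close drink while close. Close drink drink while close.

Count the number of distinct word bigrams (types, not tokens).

14

41 tokens → 40 bigram windows in total.
Repeated bigrams (each contributes count−1 duplicates):
  close drink: 7
  drink drink: 5
  drink close: 4
  close close: 3
  drink hear: 3
  drink while: 3
  hear close: 3
  hear drink: 3
  … (2 more repeated)
26 duplicate windows → 40 − 26 = 14 distinct.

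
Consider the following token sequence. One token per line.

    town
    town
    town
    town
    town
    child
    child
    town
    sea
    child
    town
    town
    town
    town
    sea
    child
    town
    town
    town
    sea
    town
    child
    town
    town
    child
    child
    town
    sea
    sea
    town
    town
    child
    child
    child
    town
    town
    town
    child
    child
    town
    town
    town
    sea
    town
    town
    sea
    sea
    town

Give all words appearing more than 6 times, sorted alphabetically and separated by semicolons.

Unigram counts meeting the condition (more than 6 times):
  child: 12
  sea: 8
  town: 28

child; sea; town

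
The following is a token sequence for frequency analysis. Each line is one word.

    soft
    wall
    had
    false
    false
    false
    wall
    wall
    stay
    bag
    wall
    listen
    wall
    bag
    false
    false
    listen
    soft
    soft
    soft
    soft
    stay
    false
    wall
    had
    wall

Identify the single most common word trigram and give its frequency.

"soft soft soft", 2 times

Trigram frequencies (highest first):
  soft soft soft: 2
  soft wall had: 1
  wall had false: 1
  had false false: 1
  false false false: 1
  false false wall: 1
  … (17 more, each ≤ 1)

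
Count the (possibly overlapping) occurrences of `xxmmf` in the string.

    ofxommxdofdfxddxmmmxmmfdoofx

Sliding a length-5 window over the 28 characters (24 positions):
  (no match at any position)

0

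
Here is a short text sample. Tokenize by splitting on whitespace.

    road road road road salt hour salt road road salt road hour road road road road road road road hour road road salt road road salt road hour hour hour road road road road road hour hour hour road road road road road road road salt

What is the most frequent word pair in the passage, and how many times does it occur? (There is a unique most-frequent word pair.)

"road road", 22 times

Bigram frequencies (highest first):
  road road: 22
  road salt: 5
  salt road: 4
  road hour: 4
  hour road: 4
  hour hour: 4
  … (2 more, each ≤ 1)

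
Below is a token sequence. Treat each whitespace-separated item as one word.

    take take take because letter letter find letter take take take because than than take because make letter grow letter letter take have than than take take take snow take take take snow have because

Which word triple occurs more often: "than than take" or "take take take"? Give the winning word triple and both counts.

"than than take": 2 occurrences
"take take take": 4 occurrences

"take take take" (4 vs 2)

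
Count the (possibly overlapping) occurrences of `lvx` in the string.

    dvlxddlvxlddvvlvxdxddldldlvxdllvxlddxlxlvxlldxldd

5

Sliding a length-3 window over the 49 characters (47 positions):
  position 7–9: lvx
  position 15–17: lvx
  position 26–28: lvx
  position 31–33: lvx
  position 40–42: lvx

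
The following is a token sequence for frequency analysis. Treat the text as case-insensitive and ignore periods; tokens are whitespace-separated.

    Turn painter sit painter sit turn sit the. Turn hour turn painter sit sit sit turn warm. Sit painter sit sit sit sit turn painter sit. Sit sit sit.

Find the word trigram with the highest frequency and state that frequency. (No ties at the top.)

Trigram frequencies (highest first):
  sit sit sit: 5
  turn painter sit: 3
  painter sit sit: 3
  sit painter sit: 2
  sit sit turn: 2
  painter sit painter: 1
  … (11 more, each ≤ 1)

"sit sit sit", 5 times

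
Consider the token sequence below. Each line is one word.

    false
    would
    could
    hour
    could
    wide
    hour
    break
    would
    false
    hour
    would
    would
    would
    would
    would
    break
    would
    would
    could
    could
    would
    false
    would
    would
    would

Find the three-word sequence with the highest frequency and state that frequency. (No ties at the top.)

"would would would", 4 times

Trigram frequencies (highest first):
  would would would: 4
  false would could: 1
  would could hour: 1
  could hour could: 1
  hour could wide: 1
  could wide hour: 1
  … (15 more, each ≤ 1)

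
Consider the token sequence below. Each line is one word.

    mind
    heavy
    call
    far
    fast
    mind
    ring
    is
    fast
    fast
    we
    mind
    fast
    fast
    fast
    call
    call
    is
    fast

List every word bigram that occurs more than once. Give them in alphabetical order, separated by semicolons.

fast fast; is fast

Bigram counts meeting the condition (more than once):
  fast fast: 3
  is fast: 2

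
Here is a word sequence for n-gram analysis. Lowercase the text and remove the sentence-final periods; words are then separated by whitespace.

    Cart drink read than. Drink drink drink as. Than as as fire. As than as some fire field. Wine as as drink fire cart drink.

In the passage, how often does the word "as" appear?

7

Scanning the 25 tokens for "as":
  position 8: as
  position 10: as
  position 11: as
  position 13: as
  position 15: as
  position 20: as
  position 21: as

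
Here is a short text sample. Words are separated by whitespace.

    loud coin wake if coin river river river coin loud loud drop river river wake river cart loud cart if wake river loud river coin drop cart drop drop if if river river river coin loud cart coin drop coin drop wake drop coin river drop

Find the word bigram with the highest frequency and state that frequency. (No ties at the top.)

Bigram frequencies (highest first):
  river river: 5
  river coin: 3
  coin drop: 3
  coin river: 2
  coin loud: 2
  wake river: 2
  … (26 more, each ≤ 2)

"river river", 5 times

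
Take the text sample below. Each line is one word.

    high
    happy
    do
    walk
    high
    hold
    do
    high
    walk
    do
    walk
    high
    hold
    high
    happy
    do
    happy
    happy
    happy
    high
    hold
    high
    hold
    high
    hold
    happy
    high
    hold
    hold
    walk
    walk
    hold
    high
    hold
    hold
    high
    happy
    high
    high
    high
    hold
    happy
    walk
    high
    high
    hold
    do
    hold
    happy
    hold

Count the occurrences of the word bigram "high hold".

Scanning the 49 overlapping bigram windows for "high hold":
  position 5–6: high hold
  position 12–13: high hold
  position 20–21: high hold
  position 22–23: high hold
  position 24–25: high hold
  position 27–28: high hold
  position 33–34: high hold
  position 40–41: high hold
  position 45–46: high hold

9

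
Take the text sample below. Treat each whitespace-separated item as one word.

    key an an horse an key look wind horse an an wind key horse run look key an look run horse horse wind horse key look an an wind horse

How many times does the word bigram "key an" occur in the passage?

2

Scanning the 29 overlapping bigram windows for "key an":
  position 1–2: key an
  position 17–18: key an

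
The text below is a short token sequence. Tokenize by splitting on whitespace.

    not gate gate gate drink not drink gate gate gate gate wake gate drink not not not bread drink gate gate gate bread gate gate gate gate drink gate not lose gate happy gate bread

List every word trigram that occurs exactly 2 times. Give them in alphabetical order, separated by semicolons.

drink gate gate; gate drink not; gate gate drink

Trigram counts meeting the condition (exactly 2 times):
  drink gate gate: 2
  gate drink not: 2
  gate gate drink: 2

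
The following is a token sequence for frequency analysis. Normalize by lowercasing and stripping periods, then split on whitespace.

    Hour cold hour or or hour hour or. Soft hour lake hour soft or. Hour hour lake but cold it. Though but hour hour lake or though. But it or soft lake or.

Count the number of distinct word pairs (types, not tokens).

33 tokens → 32 bigram windows in total.
Repeated bigrams (each contributes count−1 duplicates):
  hour hour: 3
  hour lake: 3
  hour or: 2
  lake or: 2
  or hour: 2
  or soft: 2
  though but: 2
9 duplicate windows → 32 − 9 = 23 distinct.

23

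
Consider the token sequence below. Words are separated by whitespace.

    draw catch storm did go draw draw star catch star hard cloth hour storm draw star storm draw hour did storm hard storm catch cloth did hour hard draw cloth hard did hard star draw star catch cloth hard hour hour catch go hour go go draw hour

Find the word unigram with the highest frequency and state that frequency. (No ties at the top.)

Unigram frequencies (highest first):
  draw: 8
  hour: 7
  hard: 6
  catch: 5
  storm: 5
  star: 5
  … (3 more, each ≤ 4)

"draw", 8 times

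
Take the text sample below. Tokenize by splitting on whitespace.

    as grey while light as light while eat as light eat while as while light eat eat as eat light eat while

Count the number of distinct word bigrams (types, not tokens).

15

22 tokens → 21 bigram windows in total.
Repeated bigrams (each contributes count−1 duplicates):
  light eat: 3
  as light: 2
  eat as: 2
  eat while: 2
  while light: 2
6 duplicate windows → 21 − 6 = 15 distinct.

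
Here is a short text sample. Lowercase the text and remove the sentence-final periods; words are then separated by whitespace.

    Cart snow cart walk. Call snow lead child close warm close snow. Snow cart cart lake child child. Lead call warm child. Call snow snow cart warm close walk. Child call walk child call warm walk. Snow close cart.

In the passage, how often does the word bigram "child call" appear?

Scanning the 38 overlapping bigram windows for "child call":
  position 22–23: child call
  position 30–31: child call
  position 33–34: child call

3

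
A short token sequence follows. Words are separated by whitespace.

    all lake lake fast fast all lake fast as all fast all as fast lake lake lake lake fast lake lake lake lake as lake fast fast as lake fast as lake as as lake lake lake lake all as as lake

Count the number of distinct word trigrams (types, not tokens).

28

42 tokens → 40 trigram windows in total.
Repeated trigrams (each contributes count−1 duplicates):
  lake lake lake: 6
  as as lake: 2
  as lake fast: 2
  fast as lake: 2
  fast lake lake: 2
  lake fast as: 2
  lake fast fast: 2
  lake lake fast: 2
12 duplicate windows → 40 − 12 = 28 distinct.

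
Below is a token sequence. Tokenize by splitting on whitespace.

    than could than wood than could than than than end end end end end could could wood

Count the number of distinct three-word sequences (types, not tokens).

12

17 tokens → 15 trigram windows in total.
Repeated trigrams (each contributes count−1 duplicates):
  end end end: 3
  than could than: 2
3 duplicate windows → 15 − 3 = 12 distinct.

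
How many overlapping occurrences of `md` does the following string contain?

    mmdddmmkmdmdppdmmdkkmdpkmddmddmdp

Sliding a length-2 window over the 33 characters (32 positions):
  position 2–3: md
  position 9–10: md
  position 11–12: md
  position 17–18: md
  position 21–22: md
  position 25–26: md
  position 28–29: md
  position 31–32: md

8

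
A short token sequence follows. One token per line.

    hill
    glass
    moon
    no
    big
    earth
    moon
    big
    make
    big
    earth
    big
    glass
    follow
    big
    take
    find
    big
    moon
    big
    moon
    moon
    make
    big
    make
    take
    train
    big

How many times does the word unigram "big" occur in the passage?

Scanning the 28 tokens for "big":
  position 5: big
  position 8: big
  position 10: big
  position 12: big
  position 15: big
  position 18: big
  position 20: big
  position 24: big
  position 28: big

9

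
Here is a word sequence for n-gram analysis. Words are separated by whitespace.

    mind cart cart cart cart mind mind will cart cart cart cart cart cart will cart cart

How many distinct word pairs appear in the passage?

17 tokens → 16 bigram windows in total.
Repeated bigrams (each contributes count−1 duplicates):
  cart cart: 9
  will cart: 2
9 duplicate windows → 16 − 9 = 7 distinct.

7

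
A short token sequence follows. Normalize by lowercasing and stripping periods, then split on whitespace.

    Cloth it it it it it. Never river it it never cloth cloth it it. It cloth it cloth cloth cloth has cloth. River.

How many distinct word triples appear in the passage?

24 tokens → 22 trigram windows in total.
Repeated trigrams (each contributes count−1 duplicates):
  it it it: 4
  cloth it it: 2
  it it never: 2
5 duplicate windows → 22 − 5 = 17 distinct.

17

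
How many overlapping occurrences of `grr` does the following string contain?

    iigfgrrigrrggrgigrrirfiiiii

Sliding a length-3 window over the 27 characters (25 positions):
  position 5–7: grr
  position 9–11: grr
  position 17–19: grr

3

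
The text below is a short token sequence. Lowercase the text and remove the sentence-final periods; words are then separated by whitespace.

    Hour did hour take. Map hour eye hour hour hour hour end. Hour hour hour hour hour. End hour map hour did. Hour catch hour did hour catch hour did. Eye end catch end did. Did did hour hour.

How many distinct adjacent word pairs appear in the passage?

19

39 tokens → 38 bigram windows in total.
Repeated bigrams (each contributes count−1 duplicates):
  hour hour: 8
  did hour: 4
  hour did: 4
  catch hour: 2
  did did: 2
  end hour: 2
  hour catch: 2
  hour end: 2
  … (1 more repeated)
19 duplicate windows → 38 − 19 = 19 distinct.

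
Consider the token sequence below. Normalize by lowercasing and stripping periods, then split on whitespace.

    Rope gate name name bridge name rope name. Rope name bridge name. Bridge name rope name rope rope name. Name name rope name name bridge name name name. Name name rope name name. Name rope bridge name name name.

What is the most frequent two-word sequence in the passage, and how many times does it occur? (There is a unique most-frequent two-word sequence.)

Bigram frequencies (highest first):
  name name: 12
  name rope: 7
  rope name: 6
  bridge name: 5
  name bridge: 4
  rope gate: 1
  … (3 more, each ≤ 1)

"name name", 12 times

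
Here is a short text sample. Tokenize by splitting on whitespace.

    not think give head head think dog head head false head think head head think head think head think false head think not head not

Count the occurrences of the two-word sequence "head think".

6

Scanning the 24 overlapping bigram windows for "head think":
  position 5–6: head think
  position 11–12: head think
  position 14–15: head think
  position 16–17: head think
  position 18–19: head think
  position 21–22: head think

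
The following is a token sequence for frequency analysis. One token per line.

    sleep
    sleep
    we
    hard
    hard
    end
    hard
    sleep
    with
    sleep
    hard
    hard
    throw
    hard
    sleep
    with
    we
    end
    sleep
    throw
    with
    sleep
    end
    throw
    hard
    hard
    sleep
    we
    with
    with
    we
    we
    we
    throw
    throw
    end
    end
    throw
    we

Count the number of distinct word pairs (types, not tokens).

27

39 tokens → 38 bigram windows in total.
Repeated bigrams (each contributes count−1 duplicates):
  hard hard: 3
  hard sleep: 3
  end throw: 2
  sleep we: 2
  sleep with: 2
  throw hard: 2
  we we: 2
  with sleep: 2
  … (1 more repeated)
11 duplicate windows → 38 − 11 = 27 distinct.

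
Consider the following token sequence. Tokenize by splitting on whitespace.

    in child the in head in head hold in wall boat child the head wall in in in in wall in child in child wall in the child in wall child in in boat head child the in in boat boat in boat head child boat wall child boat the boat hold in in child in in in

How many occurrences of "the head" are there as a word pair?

Scanning the 57 overlapping bigram windows for "the head":
  position 13–14: the head

1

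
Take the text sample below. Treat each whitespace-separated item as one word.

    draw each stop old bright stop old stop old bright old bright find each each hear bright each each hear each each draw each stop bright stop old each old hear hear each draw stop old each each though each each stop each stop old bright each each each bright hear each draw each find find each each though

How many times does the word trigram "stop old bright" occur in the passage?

Scanning the 57 overlapping trigram windows for "stop old bright":
  position 3–5: stop old bright
  position 8–10: stop old bright
  position 44–46: stop old bright

3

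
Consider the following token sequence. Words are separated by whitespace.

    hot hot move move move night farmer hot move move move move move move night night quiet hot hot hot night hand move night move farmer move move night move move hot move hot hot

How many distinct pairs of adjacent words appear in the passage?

16

35 tokens → 34 bigram windows in total.
Repeated bigrams (each contributes count−1 duplicates):
  move move: 9
  hot hot: 4
  move night: 4
  hot move: 3
  move hot: 2
  night move: 2
18 duplicate windows → 34 − 18 = 16 distinct.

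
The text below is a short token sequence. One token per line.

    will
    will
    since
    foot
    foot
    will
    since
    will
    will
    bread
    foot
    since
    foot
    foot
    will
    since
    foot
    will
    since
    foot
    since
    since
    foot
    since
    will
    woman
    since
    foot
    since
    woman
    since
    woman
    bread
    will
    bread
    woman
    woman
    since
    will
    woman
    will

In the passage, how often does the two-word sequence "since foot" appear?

Scanning the 40 overlapping bigram windows for "since foot":
  position 3–4: since foot
  position 12–13: since foot
  position 16–17: since foot
  position 19–20: since foot
  position 22–23: since foot
  position 27–28: since foot

6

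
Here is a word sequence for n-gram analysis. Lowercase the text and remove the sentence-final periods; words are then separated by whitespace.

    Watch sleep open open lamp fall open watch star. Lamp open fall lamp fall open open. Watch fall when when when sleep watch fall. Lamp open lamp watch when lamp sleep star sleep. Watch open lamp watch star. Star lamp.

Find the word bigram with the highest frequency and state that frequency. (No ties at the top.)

Bigram frequencies (highest first):
  open lamp: 3
  open open: 2
  lamp fall: 2
  fall open: 2
  open watch: 2
  watch star: 2
  … (19 more, each ≤ 2)

"open lamp", 3 times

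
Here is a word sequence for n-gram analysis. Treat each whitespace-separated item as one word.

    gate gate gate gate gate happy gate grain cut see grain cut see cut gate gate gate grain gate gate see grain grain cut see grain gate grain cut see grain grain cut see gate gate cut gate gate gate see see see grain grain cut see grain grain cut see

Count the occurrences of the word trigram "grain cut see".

Scanning the 49 overlapping trigram windows for "grain cut see":
  position 8–10: grain cut see
  position 11–13: grain cut see
  position 23–25: grain cut see
  position 28–30: grain cut see
  position 32–34: grain cut see
  position 45–47: grain cut see
  position 49–51: grain cut see

7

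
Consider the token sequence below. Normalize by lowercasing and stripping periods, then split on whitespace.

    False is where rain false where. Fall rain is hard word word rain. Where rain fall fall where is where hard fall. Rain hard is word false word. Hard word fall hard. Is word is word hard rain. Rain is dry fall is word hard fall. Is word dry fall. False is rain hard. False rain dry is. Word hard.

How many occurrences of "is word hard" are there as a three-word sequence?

3

Scanning the 58 overlapping trigram windows for "is word hard":
  position 35–37: is word hard
  position 43–45: is word hard
  position 58–60: is word hard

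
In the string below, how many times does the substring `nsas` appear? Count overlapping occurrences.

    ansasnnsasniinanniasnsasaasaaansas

Sliding a length-4 window over the 34 characters (31 positions):
  position 2–5: nsas
  position 7–10: nsas
  position 21–24: nsas
  position 31–34: nsas

4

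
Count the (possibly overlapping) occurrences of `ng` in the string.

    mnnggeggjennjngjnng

Sliding a length-2 window over the 19 characters (18 positions):
  position 3–4: ng
  position 14–15: ng
  position 18–19: ng

3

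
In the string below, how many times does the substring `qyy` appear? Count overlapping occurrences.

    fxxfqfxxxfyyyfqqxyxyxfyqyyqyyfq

2

Sliding a length-3 window over the 31 characters (29 positions):
  position 24–26: qyy
  position 27–29: qyy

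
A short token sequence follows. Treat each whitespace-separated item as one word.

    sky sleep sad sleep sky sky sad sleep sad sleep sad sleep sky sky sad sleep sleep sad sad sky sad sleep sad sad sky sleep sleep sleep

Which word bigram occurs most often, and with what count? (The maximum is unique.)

Bigram frequencies (highest first):
  sad sleep: 6
  sleep sad: 5
  sky sad: 3
  sleep sleep: 3
  sky sleep: 2
  sleep sky: 2
  … (3 more, each ≤ 2)

"sad sleep", 6 times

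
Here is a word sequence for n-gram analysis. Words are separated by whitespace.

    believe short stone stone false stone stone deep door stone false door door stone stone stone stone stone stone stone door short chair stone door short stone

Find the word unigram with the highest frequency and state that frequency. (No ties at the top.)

Unigram frequencies (highest first):
  stone: 14
  door: 5
  short: 3
  false: 2
  believe: 1
  deep: 1
  … (1 more, each ≤ 1)

"stone", 14 times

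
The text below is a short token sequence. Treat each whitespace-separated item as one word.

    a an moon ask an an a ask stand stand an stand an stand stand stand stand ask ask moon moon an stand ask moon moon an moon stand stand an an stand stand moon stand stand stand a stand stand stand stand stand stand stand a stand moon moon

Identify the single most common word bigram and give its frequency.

Bigram frequencies (highest first):
  stand stand: 14
  an stand: 4
  stand an: 3
  moon moon: 3
  an moon: 2
  an an: 2
  … (14 more, each ≤ 2)

"stand stand", 14 times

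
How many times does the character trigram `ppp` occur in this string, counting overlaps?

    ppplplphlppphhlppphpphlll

Sliding a length-3 window over the 25 characters (23 positions):
  position 1–3: ppp
  position 10–12: ppp
  position 16–18: ppp

3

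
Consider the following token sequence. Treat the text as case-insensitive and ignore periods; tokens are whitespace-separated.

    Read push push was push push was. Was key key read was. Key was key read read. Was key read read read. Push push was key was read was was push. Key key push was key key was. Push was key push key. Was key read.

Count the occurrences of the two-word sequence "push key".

2

Scanning the 45 overlapping bigram windows for "push key":
  position 31–32: push key
  position 42–43: push key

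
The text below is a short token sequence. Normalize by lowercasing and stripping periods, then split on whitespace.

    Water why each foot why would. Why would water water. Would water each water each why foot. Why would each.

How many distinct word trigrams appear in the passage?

20 tokens → 18 trigram windows in total.
Repeated trigrams (each contributes count−1 duplicates):
  foot why would: 2
1 duplicate windows → 18 − 1 = 17 distinct.

17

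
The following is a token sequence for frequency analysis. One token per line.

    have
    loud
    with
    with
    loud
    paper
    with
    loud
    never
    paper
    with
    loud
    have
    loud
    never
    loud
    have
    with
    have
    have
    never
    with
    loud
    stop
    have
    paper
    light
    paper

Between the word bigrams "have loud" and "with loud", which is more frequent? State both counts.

"with loud" (4 vs 2)

"have loud": 2 occurrences
"with loud": 4 occurrences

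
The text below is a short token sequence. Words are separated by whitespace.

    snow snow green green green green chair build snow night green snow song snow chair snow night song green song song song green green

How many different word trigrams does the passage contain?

24 tokens → 22 trigram windows in total.
Repeated trigrams (each contributes count−1 duplicates):
  green green green: 2
1 duplicate windows → 22 − 1 = 21 distinct.

21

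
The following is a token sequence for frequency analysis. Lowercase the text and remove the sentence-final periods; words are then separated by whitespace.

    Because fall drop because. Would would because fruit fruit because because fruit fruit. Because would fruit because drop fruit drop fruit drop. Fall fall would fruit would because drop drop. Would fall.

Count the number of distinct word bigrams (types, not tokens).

32 tokens → 31 bigram windows in total.
Repeated bigrams (each contributes count−1 duplicates):
  fruit because: 3
  because drop: 2
  because fruit: 2
  because would: 2
  drop fruit: 2
  fruit drop: 2
  fruit fruit: 2
  would because: 2
  … (1 more repeated)
10 duplicate windows → 31 − 10 = 21 distinct.

21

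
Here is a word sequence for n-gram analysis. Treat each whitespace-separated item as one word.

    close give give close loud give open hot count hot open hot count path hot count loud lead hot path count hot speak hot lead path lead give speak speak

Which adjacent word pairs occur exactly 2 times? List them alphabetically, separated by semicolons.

count hot; open hot

Bigram counts meeting the condition (exactly 2 times):
  count hot: 2
  open hot: 2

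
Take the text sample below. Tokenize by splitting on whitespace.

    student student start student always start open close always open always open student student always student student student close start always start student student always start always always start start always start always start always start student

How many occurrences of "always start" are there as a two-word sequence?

Scanning the 36 overlapping bigram windows for "always start":
  position 5–6: always start
  position 21–22: always start
  position 25–26: always start
  position 28–29: always start
  position 31–32: always start
  position 33–34: always start
  position 35–36: always start

7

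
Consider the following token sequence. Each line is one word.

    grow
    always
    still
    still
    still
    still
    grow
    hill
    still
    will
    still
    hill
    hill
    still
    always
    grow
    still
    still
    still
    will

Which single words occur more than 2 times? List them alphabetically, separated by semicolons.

Unigram counts meeting the condition (more than 2 times):
  grow: 3
  hill: 3
  still: 10

grow; hill; still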